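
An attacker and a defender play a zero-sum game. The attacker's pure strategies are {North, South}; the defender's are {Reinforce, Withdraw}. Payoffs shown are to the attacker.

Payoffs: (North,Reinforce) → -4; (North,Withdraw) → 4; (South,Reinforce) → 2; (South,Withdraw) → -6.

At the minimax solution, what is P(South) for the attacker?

1/2

Row minima: North → -4, South → -6; maximin = -4.
Column maxima: Reinforce → 2, Withdraw → 4; minimax = 2.
-4 ≠ 2, so there is no saddle point; optimal play is mixed.
Let the attacker play North with probability p. Expected payoff against Reinforce: (-4)p + 2(1−p) = −6p + 2; against Withdraw: 4p + (-6)(1−p) = 10p − 6.
Setting these equal: −6p + 2 = 10p − 6 ⇒ −16p = -8 ⇒ p = 1/2, and the value is (-6)·(1/2) + 2 = -1.
For the defender: with q = P(Reinforce), equating North's and South's payoffs gives −8q + 4 = 8q − 6 ⇒ q = 5/8.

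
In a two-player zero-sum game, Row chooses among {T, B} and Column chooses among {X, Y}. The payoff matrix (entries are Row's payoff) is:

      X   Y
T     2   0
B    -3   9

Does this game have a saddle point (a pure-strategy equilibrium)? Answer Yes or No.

No

Row minima: T → 0, B → -3; maximin = 0.
Column maxima: X → 2, Y → 9; minimax = 2.
0 ≠ 2, so no pure-strategy equilibrium exists.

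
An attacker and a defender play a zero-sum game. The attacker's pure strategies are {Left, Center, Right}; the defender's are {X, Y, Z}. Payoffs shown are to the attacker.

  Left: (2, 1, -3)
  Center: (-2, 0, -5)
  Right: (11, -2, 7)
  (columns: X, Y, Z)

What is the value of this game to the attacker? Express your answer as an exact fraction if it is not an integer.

Row minima: Left → -3, Center → -5, Right → -2; maximin = -2.
Column maxima: X → 11, Y → 1, Z → 7; minimax = 1.
-2 ≠ 1, so there is no saddle point; optimal play is mixed.
Center is strictly dominated by Left, so the attacker never plays it.
With Center eliminated, X is strictly dominated by Y (it gives the attacker strictly more in every remaining row), so the defender never plays it.
On the remaining 2×2 (Left, Right vs Y, Z):
Let the attacker play Left with probability p. Expected payoff against Y: 1p + (-2)(1−p) = 3p − 2; against Z: (-3)p + 7(1−p) = −10p + 7.
Setting these equal: 3p − 2 = −10p + 7 ⇒ 13p = 9 ⇒ p = 9/13, and the value is (3)·(9/13) − 2 = 1/13.
For the defender: with q = P(Y), equating Left's and Right's payoffs gives 4q − 3 = −9q + 7 ⇒ q = 10/13.

1/13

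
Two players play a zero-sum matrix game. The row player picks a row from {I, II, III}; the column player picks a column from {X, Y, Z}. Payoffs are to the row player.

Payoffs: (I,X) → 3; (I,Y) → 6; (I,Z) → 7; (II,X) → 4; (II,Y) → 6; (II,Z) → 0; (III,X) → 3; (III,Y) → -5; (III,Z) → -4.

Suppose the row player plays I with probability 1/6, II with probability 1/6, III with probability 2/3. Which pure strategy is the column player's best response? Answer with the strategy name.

If the column player plays X, the row player's expected payoff is (1/6)·3 + (1/6)·4 + (2/3)·3 = 19/6.
If the column player plays Y, the row player's expected payoff is (1/6)·6 + (1/6)·6 + (2/3)·(-5) = -4/3.
If the column player plays Z, the row player's expected payoff is (1/6)·7 + (1/6)·0 + (2/3)·(-4) = -3/2.
The column player minimizes the row player's payoff; the smallest is -3/2, so the best response is Z.

Z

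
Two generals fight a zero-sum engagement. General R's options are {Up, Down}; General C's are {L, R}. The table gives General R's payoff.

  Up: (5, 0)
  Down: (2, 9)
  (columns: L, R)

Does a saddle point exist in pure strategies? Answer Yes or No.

No

Row minima: Up → 0, Down → 2; maximin = 2.
Column maxima: L → 5, R → 9; minimax = 5.
2 ≠ 5, so no pure-strategy equilibrium exists.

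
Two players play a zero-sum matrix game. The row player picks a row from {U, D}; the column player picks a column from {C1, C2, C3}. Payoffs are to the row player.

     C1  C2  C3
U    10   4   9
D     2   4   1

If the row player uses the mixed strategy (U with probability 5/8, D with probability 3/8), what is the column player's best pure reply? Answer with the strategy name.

If the column player plays C1, the row player's expected payoff is (5/8)·10 + (3/8)·2 = 7.
If the column player plays C2, the row player's expected payoff is (5/8)·4 + (3/8)·4 = 4.
If the column player plays C3, the row player's expected payoff is (5/8)·9 + (3/8)·1 = 6.
The column player minimizes the row player's payoff; the smallest is 4, so the best response is C2.

C2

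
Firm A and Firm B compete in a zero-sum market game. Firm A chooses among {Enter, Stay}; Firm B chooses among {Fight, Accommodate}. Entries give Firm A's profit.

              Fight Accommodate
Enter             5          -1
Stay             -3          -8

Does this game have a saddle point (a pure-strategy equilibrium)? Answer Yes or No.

Yes

Row minima: Enter → -1, Stay → -8; maximin = -1.
Column maxima: Fight → 5, Accommodate → -1; minimax = -1.
maximin = minimax = -1, so a saddle point exists.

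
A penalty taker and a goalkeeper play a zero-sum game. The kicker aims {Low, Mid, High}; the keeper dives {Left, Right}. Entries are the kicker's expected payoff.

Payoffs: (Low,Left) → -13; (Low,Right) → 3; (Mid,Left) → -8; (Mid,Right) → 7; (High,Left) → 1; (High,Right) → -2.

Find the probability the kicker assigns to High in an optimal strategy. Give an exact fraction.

Row minima: Low → -13, Mid → -8, High → -2; maximin = -2.
Column maxima: Left → 1, Right → 7; minimax = 1.
-2 ≠ 1, so there is no saddle point; optimal play is mixed.
Low is strictly dominated by Mid, so the kicker never plays it.
On the remaining 2×2 (Mid, High vs Left, Right):
Let the kicker play Mid with probability p. Expected payoff against Left: (-8)p + 1(1−p) = −9p + 1; against Right: 7p + (-2)(1−p) = 9p − 2.
Setting these equal: −9p + 1 = 9p − 2 ⇒ −18p = -3 ⇒ p = 1/6, and the value is (-9)·(1/6) + 1 = -1/2.
For the keeper: with q = P(Left), equating Mid's and High's payoffs gives −15q + 7 = 3q − 2 ⇒ q = 1/2.

5/6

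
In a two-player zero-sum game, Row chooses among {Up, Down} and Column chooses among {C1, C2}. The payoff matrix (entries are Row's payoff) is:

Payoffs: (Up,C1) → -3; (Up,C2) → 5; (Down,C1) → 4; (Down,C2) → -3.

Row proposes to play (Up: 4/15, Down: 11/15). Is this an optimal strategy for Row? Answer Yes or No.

Against C1 this mix gives (4/15)·(-3) + (11/15)·4 = 32/15.
Against C2 this mix gives (4/15)·5 + (11/15)·(-3) = -13/15.
Column will play C2, holding Row to -13/15. Shifting weight toward the row that does better against C2 would raise this floor (the equalizing mix achieves 11/15 against both C2 and C1), so the proposed strategy is not optimal.

No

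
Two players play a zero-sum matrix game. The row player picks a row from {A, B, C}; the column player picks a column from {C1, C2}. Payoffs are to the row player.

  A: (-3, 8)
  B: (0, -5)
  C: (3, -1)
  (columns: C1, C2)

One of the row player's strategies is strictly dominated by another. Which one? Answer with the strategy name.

B

C gives a strictly higher payoff than B against every column: 3 > 0, -1 > -5.
So B is strictly dominated and the row player never plays it.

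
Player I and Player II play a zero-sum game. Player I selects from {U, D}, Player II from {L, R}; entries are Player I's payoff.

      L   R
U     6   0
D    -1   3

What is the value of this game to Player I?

Row minima: U → 0, D → -1; maximin = 0.
Column maxima: L → 6, R → 3; minimax = 3.
0 ≠ 3, so there is no saddle point; optimal play is mixed.
Let Player I play U with probability p. Expected payoff against L: 6p + (-1)(1−p) = 7p − 1; against R: 0p + 3(1−p) = −3p + 3.
Setting these equal: 7p − 1 = −3p + 3 ⇒ 10p = 4 ⇒ p = 2/5, and the value is (7)·(2/5) − 1 = 9/5.
For Player II: with q = P(L), equating U's and D's payoffs gives 6q = −4q + 3 ⇒ q = 3/10.

9/5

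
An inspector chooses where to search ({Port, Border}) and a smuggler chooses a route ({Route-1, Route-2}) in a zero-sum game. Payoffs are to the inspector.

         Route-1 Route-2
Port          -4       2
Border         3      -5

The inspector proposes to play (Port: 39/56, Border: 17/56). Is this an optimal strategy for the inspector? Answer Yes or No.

Against Route-1 this mix gives (39/56)·(-4) + (17/56)·3 = -15/8.
Against Route-2 this mix gives (39/56)·2 + (17/56)·(-5) = -1/8.
The smuggler will play Route-1, holding the inspector to -15/8. Shifting weight toward the row that does better against Route-1 would raise this floor (the equalizing mix achieves -1 against both Route-1 and Route-2), so the proposed strategy is not optimal.

No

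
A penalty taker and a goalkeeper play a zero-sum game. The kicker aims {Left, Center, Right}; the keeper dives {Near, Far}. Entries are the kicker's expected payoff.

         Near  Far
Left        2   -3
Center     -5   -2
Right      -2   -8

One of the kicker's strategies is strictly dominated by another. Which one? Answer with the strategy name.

Left gives a strictly higher payoff than Right against every column: 2 > -2, -3 > -8.
So Right is strictly dominated and the kicker never plays it.

Right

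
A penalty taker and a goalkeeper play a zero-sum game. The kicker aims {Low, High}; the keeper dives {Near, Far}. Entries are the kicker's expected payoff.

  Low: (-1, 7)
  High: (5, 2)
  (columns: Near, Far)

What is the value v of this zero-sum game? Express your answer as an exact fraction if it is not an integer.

37/11

Row minima: Low → -1, High → 2; maximin = 2.
Column maxima: Near → 5, Far → 7; minimax = 5.
2 ≠ 5, so there is no saddle point; optimal play is mixed.
Let the kicker play Low with probability p. Expected payoff against Near: (-1)p + 5(1−p) = −6p + 5; against Far: 7p + 2(1−p) = 5p + 2.
Setting these equal: −6p + 5 = 5p + 2 ⇒ −11p = -3 ⇒ p = 3/11, and the value is (-6)·(3/11) + 5 = 37/11.
For the keeper: with q = P(Near), equating Low's and High's payoffs gives −8q + 7 = 3q + 2 ⇒ q = 5/11.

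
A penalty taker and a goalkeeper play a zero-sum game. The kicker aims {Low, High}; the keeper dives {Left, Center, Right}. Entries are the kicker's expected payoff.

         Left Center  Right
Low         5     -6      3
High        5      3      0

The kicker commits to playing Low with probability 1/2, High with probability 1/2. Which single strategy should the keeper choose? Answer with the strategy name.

If the keeper plays Left, the kicker's expected payoff is (1/2)·5 + (1/2)·5 = 5.
If the keeper plays Center, the kicker's expected payoff is (1/2)·(-6) + (1/2)·3 = -3/2.
If the keeper plays Right, the kicker's expected payoff is (1/2)·3 + (1/2)·0 = 3/2.
The keeper minimizes the kicker's payoff; the smallest is -3/2, so the best response is Center.

Center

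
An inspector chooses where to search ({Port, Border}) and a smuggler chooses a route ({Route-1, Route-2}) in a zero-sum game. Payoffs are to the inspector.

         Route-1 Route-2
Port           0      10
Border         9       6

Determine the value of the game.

Row minima: Port → 0, Border → 6; maximin = 6.
Column maxima: Route-1 → 9, Route-2 → 10; minimax = 9.
6 ≠ 9, so there is no saddle point; optimal play is mixed.
Let the inspector play Port with probability p. Expected payoff against Route-1: 0p + 9(1−p) = −9p + 9; against Route-2: 10p + 6(1−p) = 4p + 6.
Setting these equal: −9p + 9 = 4p + 6 ⇒ −13p = -3 ⇒ p = 3/13, and the value is (-9)·(3/13) + 9 = 90/13.
For the smuggler: with q = P(Route-1), equating Port's and Border's payoffs gives −10q + 10 = 3q + 6 ⇒ q = 4/13.

90/13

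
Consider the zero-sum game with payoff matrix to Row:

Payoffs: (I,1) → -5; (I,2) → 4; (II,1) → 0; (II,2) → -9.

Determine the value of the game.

-5/2

Row minima: I → -5, II → -9; maximin = -5.
Column maxima: 1 → 0, 2 → 4; minimax = 0.
-5 ≠ 0, so there is no saddle point; optimal play is mixed.
Let Row play I with probability p. Expected payoff against 1: (-5)p + 0(1−p) = −5p; against 2: 4p + (-9)(1−p) = 13p − 9.
Setting these equal: −5p = 13p − 9 ⇒ −18p = -9 ⇒ p = 1/2, and the value is (-5)·(1/2) = -5/2.
For Column: with q = P(1), equating I's and II's payoffs gives −9q + 4 = 9q − 9 ⇒ q = 13/18.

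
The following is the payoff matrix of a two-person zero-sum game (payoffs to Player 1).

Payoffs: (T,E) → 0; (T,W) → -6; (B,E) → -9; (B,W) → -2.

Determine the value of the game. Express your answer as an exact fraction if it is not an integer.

-54/13

Row minima: T → -6, B → -9; maximin = -6.
Column maxima: E → 0, W → -2; minimax = -2.
-6 ≠ -2, so there is no saddle point; optimal play is mixed.
Let Player 1 play T with probability p. Expected payoff against E: 0p + (-9)(1−p) = 9p − 9; against W: (-6)p + (-2)(1−p) = −4p − 2.
Setting these equal: 9p − 9 = −4p − 2 ⇒ 13p = 7 ⇒ p = 7/13, and the value is (9)·(7/13) − 9 = -54/13.
For Player 2: with q = P(E), equating T's and B's payoffs gives 6q − 6 = −7q − 2 ⇒ q = 4/13.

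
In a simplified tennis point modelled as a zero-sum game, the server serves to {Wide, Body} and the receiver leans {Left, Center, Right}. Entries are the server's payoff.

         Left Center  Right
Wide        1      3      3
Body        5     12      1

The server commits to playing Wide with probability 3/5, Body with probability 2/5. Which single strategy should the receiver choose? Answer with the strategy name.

Right

If the receiver plays Left, the server's expected payoff is (3/5)·1 + (2/5)·5 = 13/5.
If the receiver plays Center, the server's expected payoff is (3/5)·3 + (2/5)·12 = 33/5.
If the receiver plays Right, the server's expected payoff is (3/5)·3 + (2/5)·1 = 11/5.
The receiver minimizes the server's payoff; the smallest is 11/5, so the best response is Right.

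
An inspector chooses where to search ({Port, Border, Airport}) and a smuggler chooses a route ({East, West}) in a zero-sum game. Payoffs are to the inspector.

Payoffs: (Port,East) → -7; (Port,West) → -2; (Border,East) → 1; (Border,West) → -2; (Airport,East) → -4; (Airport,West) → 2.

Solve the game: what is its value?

Row minima: Port → -7, Border → -2, Airport → -4; maximin = -2.
Column maxima: East → 1, West → 2; minimax = 1.
-2 ≠ 1, so there is no saddle point; optimal play is mixed.
Port is strictly dominated by Airport, so the inspector never plays it.
On the remaining 2×2 (Border, Airport vs East, West):
Let the inspector play Border with probability p. Expected payoff against East: 1p + (-4)(1−p) = 5p − 4; against West: (-2)p + 2(1−p) = −4p + 2.
Setting these equal: 5p − 4 = −4p + 2 ⇒ 9p = 6 ⇒ p = 2/3, and the value is (5)·(2/3) − 4 = -2/3.
For the smuggler: with q = P(East), equating Border's and Airport's payoffs gives 3q − 2 = −6q + 2 ⇒ q = 4/9.

-2/3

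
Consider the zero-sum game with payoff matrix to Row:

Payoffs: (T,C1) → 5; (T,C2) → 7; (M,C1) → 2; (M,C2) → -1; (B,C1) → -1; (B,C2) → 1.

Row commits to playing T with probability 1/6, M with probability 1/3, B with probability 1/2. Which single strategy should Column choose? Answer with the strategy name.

If Column plays C1, Row's expected payoff is (1/6)·5 + (1/3)·2 + (1/2)·(-1) = 1.
If Column plays C2, Row's expected payoff is (1/6)·7 + (1/3)·(-1) + (1/2)·1 = 4/3.
Column minimizes Row's payoff; the smallest is 1, so the best response is C1.

C1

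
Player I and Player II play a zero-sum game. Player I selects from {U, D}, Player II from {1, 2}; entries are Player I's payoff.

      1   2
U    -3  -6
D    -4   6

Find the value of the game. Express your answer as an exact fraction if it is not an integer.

Row minima: U → -6, D → -4; maximin = -4.
Column maxima: 1 → -3, 2 → 6; minimax = -3.
-4 ≠ -3, so there is no saddle point; optimal play is mixed.
Let Player I play U with probability p. Expected payoff against 1: (-3)p + (-4)(1−p) = p − 4; against 2: (-6)p + 6(1−p) = −12p + 6.
Setting these equal: p − 4 = −12p + 6 ⇒ 13p = 10 ⇒ p = 10/13, and the value is (1)·(10/13) − 4 = -42/13.
For Player II: with q = P(1), equating U's and D's payoffs gives 3q − 6 = −10q + 6 ⇒ q = 12/13.

-42/13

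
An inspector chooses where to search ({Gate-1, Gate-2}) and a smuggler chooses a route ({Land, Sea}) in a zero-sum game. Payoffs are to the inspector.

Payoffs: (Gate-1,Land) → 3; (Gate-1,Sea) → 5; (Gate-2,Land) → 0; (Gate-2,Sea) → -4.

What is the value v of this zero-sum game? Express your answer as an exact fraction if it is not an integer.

Row minima: Gate-1 → 3, Gate-2 → -4; maximin = 3.
Column maxima: Land → 3, Sea → 5; minimax = 3.
Since maximin = minimax = 3, there is a saddle point and the value is 3.

3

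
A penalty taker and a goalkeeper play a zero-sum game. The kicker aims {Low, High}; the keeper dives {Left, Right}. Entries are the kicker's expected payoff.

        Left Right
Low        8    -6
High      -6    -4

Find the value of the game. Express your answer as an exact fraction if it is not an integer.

-17/4

Row minima: Low → -6, High → -6; maximin = -6.
Column maxima: Left → 8, Right → -4; minimax = -4.
-6 ≠ -4, so there is no saddle point; optimal play is mixed.
Let the kicker play Low with probability p. Expected payoff against Left: 8p + (-6)(1−p) = 14p − 6; against Right: (-6)p + (-4)(1−p) = −2p − 4.
Setting these equal: 14p − 6 = −2p − 4 ⇒ 16p = 2 ⇒ p = 1/8, and the value is (14)·(1/8) − 6 = -17/4.
For the keeper: with q = P(Left), equating Low's and High's payoffs gives 14q − 6 = −2q − 4 ⇒ q = 1/8.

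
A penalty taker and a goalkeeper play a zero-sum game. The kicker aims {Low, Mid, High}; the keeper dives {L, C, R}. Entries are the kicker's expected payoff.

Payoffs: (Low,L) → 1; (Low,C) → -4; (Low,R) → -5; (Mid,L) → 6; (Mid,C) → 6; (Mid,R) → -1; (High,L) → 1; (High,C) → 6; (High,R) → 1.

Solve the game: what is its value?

Row minima: Low → -5, Mid → -1, High → 1; maximin = 1.
Column maxima: L → 6, C → 6, R → 1; minimax = 1.
Since maximin = minimax = 1, there is a saddle point and the value is 1.

1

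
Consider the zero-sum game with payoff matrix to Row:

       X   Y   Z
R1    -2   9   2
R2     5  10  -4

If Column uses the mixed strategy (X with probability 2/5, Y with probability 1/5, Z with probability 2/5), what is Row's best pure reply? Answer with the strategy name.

Expected payoff of R1: (2/5)·(-2) + (1/5)·9 + (2/5)·2 = 9/5.
Expected payoff of R2: (2/5)·5 + (1/5)·10 + (2/5)·(-4) = 12/5.
The largest is 12/5, so Row's best response is R2.

R2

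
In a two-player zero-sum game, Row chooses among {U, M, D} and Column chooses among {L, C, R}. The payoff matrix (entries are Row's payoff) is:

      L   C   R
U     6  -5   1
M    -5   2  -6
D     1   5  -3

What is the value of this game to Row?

-5/7

Row minima: U → -5, M → -6, D → -3; maximin = -3.
Column maxima: L → 6, C → 5, R → 1; minimax = 1.
-3 ≠ 1, so there is no saddle point; optimal play is mixed.
M is strictly dominated by D, so Row never plays it.
L is strictly dominated by R (it gives Row strictly more in every row), so Column never plays it.
On the remaining 2×2 (U, D vs C, R):
Let Row play U with probability p. Expected payoff against C: (-5)p + 5(1−p) = −10p + 5; against R: 1p + (-3)(1−p) = 4p − 3.
Setting these equal: −10p + 5 = 4p − 3 ⇒ −14p = -8 ⇒ p = 4/7, and the value is (-10)·(4/7) + 5 = -5/7.
For Column: with q = P(C), equating U's and D's payoffs gives −6q + 1 = 8q − 3 ⇒ q = 2/7.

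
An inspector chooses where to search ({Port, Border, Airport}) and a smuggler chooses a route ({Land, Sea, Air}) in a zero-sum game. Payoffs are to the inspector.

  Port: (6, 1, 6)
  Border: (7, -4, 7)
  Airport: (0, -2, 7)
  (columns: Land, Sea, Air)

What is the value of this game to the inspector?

Row minima: Port → 1, Border → -4, Airport → -2; maximin = 1.
Column maxima: Land → 7, Sea → 1, Air → 7; minimax = 1.
Since maximin = minimax = 1, there is a saddle point and the value is 1.

1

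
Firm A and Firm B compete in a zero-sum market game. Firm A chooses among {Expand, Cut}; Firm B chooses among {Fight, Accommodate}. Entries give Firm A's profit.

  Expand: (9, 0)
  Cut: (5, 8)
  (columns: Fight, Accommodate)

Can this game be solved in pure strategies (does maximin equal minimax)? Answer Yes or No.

Row minima: Expand → 0, Cut → 5; maximin = 5.
Column maxima: Fight → 9, Accommodate → 8; minimax = 8.
5 ≠ 8, so no pure-strategy equilibrium exists.

No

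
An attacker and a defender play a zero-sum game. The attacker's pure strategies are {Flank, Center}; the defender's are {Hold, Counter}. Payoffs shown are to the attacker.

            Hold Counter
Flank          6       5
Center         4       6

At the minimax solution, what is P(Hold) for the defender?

Row minima: Flank → 5, Center → 4; maximin = 5.
Column maxima: Hold → 6, Counter → 6; minimax = 6.
5 ≠ 6, so there is no saddle point; optimal play is mixed.
Let the attacker play Flank with probability p. Expected payoff against Hold: 6p + 4(1−p) = 2p + 4; against Counter: 5p + 6(1−p) = −p + 6.
Setting these equal: 2p + 4 = −p + 6 ⇒ 3p = 2 ⇒ p = 2/3, and the value is (2)·(2/3) + 4 = 16/3.
For the defender: with q = P(Hold), equating Flank's and Center's payoffs gives q + 5 = −2q + 6 ⇒ q = 1/3.

1/3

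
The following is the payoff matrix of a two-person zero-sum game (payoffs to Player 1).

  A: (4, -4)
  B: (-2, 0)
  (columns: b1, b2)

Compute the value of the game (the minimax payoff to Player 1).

-4/5

Row minima: A → -4, B → -2; maximin = -2.
Column maxima: b1 → 4, b2 → 0; minimax = 0.
-2 ≠ 0, so there is no saddle point; optimal play is mixed.
Let Player 1 play A with probability p. Expected payoff against b1: 4p + (-2)(1−p) = 6p − 2; against b2: (-4)p + 0(1−p) = −4p.
Setting these equal: 6p − 2 = −4p ⇒ 10p = 2 ⇒ p = 1/5, and the value is (6)·(1/5) − 2 = -4/5.
For Player 2: with q = P(b1), equating A's and B's payoffs gives 8q − 4 = −2q ⇒ q = 2/5.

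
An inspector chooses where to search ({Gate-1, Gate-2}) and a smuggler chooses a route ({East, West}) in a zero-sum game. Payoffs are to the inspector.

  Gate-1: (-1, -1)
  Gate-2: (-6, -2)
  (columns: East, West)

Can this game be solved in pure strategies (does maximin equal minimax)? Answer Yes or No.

Row minima: Gate-1 → -1, Gate-2 → -6; maximin = -1.
Column maxima: East → -1, West → -1; minimax = -1.
maximin = minimax = -1, so a saddle point exists.

Yes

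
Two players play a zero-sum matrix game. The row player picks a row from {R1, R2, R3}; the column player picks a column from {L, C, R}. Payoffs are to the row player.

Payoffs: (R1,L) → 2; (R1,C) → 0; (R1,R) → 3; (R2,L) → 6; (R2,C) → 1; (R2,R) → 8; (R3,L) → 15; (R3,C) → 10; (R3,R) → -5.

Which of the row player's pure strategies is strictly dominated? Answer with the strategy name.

R2 gives a strictly higher payoff than R1 against every column: 6 > 2, 1 > 0, 8 > 3.
So R1 is strictly dominated and the row player never plays it.

R1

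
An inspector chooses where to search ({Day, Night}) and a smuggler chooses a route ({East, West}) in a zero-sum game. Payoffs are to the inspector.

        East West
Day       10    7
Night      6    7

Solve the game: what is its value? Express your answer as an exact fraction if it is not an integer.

7

Row minima: Day → 7, Night → 6; maximin = 7.
Column maxima: East → 10, West → 7; minimax = 7.
Since maximin = minimax = 7, there is a saddle point and the value is 7.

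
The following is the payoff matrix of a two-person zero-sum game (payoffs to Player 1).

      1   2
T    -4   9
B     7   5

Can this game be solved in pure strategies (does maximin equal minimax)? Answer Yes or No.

Row minima: T → -4, B → 5; maximin = 5.
Column maxima: 1 → 7, 2 → 9; minimax = 7.
5 ≠ 7, so no pure-strategy equilibrium exists.

No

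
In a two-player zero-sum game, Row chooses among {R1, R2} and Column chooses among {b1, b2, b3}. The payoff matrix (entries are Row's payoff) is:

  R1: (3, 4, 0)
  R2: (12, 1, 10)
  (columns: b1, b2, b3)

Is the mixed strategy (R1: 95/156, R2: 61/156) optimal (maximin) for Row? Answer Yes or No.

Against b1 this mix gives (95/156)·3 + (61/156)·12 = 339/52.
Against b2 this mix gives (95/156)·4 + (61/156)·1 = 147/52.
Against b3 this mix gives (95/156)·0 + (61/156)·10 = 305/78.
Column will play b2, holding Row to 147/52. Shifting weight toward the row that does better against b2 would raise this floor (the equalizing mix achieves 40/13 against both b2 and b3), so the proposed strategy is not optimal.

No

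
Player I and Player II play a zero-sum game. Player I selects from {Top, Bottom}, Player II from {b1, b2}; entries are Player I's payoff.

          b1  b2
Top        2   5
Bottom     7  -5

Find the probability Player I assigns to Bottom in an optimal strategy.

1/5

Row minima: Top → 2, Bottom → -5; maximin = 2.
Column maxima: b1 → 7, b2 → 5; minimax = 5.
2 ≠ 5, so there is no saddle point; optimal play is mixed.
Let Player I play Top with probability p. Expected payoff against b1: 2p + 7(1−p) = −5p + 7; against b2: 5p + (-5)(1−p) = 10p − 5.
Setting these equal: −5p + 7 = 10p − 5 ⇒ −15p = -12 ⇒ p = 4/5, and the value is (-5)·(4/5) + 7 = 3.
For Player II: with q = P(b1), equating Top's and Bottom's payoffs gives −3q + 5 = 12q − 5 ⇒ q = 2/3.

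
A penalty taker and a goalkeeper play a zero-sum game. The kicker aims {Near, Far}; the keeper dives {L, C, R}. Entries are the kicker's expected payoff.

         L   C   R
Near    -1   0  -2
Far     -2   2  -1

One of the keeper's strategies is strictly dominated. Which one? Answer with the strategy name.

C

L holds the kicker's payoff strictly below C in every row: -1 < 0, -2 < 2.
So C is strictly dominated for the keeper.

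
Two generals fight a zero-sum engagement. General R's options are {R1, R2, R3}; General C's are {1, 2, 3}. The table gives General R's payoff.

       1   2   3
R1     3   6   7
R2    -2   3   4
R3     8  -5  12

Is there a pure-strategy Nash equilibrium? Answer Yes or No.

No

Row minima: R1 → 3, R2 → -2, R3 → -5; maximin = 3.
Column maxima: 1 → 8, 2 → 6, 3 → 12; minimax = 6.
3 ≠ 6, so no pure-strategy equilibrium exists.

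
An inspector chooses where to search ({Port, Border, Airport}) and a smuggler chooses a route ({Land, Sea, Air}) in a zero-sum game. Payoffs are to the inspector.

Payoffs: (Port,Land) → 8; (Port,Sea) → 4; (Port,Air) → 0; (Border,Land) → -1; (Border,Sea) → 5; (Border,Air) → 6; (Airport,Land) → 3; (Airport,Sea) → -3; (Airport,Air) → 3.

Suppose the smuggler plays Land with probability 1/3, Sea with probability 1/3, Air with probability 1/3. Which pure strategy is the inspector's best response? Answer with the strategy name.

Expected payoff of Port: (1/3)·8 + (1/3)·4 + (1/3)·0 = 4.
Expected payoff of Border: (1/3)·(-1) + (1/3)·5 + (1/3)·6 = 10/3.
Expected payoff of Airport: (1/3)·3 + (1/3)·(-3) + (1/3)·3 = 1.
The largest is 4, so the inspector's best response is Port.

Port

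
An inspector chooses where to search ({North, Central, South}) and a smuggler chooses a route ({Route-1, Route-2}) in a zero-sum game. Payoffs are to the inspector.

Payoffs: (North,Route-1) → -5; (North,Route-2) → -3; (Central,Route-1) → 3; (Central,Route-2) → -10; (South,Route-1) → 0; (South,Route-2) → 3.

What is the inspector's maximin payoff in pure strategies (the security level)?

0

Row minima: North → -5, Central → -10, South → 0.
The best of these is 0.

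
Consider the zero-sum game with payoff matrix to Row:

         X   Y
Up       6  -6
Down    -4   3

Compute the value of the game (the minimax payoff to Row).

-6/19

Row minima: Up → -6, Down → -4; maximin = -4.
Column maxima: X → 6, Y → 3; minimax = 3.
-4 ≠ 3, so there is no saddle point; optimal play is mixed.
Let Row play Up with probability p. Expected payoff against X: 6p + (-4)(1−p) = 10p − 4; against Y: (-6)p + 3(1−p) = −9p + 3.
Setting these equal: 10p − 4 = −9p + 3 ⇒ 19p = 7 ⇒ p = 7/19, and the value is (10)·(7/19) − 4 = -6/19.
For Column: with q = P(X), equating Up's and Down's payoffs gives 12q − 6 = −7q + 3 ⇒ q = 9/19.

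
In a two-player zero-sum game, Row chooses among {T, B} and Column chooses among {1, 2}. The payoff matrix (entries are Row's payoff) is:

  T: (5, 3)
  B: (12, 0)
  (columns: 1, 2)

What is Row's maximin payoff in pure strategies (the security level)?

Row minima: T → 3, B → 0.
The best of these is 3.

3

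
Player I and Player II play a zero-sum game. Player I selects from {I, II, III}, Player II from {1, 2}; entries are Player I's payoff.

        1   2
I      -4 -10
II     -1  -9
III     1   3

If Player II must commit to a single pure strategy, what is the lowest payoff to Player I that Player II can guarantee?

Column maxima: 1 → 1, 2 → 3.
The smallest of these is 1.

1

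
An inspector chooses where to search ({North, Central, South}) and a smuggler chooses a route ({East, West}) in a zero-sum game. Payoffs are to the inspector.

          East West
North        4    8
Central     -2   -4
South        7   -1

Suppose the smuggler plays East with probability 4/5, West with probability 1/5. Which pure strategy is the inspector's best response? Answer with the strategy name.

Expected payoff of North: (4/5)·4 + (1/5)·8 = 24/5.
Expected payoff of Central: (4/5)·(-2) + (1/5)·(-4) = -12/5.
Expected payoff of South: (4/5)·7 + (1/5)·(-1) = 27/5.
The largest is 27/5, so the inspector's best response is South.

South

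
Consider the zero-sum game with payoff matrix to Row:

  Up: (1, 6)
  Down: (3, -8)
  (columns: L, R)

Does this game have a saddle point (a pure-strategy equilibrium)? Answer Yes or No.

Row minima: Up → 1, Down → -8; maximin = 1.
Column maxima: L → 3, R → 6; minimax = 3.
1 ≠ 3, so no pure-strategy equilibrium exists.

No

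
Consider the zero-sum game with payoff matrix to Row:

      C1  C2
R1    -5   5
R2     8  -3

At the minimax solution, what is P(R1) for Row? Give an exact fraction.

Row minima: R1 → -5, R2 → -3; maximin = -3.
Column maxima: C1 → 8, C2 → 5; minimax = 5.
-3 ≠ 5, so there is no saddle point; optimal play is mixed.
Let Row play R1 with probability p. Expected payoff against C1: (-5)p + 8(1−p) = −13p + 8; against C2: 5p + (-3)(1−p) = 8p − 3.
Setting these equal: −13p + 8 = 8p − 3 ⇒ −21p = -11 ⇒ p = 11/21, and the value is (-13)·(11/21) + 8 = 25/21.
For Column: with q = P(C1), equating R1's and R2's payoffs gives −10q + 5 = 11q − 3 ⇒ q = 8/21.

11/21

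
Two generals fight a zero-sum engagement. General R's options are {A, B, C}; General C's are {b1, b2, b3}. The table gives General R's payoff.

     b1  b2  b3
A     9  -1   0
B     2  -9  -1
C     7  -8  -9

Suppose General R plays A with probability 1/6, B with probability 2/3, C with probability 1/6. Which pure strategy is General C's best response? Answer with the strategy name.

b2

If General C plays b1, General R's expected payoff is (1/6)·9 + (2/3)·2 + (1/6)·7 = 4.
If General C plays b2, General R's expected payoff is (1/6)·(-1) + (2/3)·(-9) + (1/6)·(-8) = -15/2.
If General C plays b3, General R's expected payoff is (1/6)·0 + (2/3)·(-1) + (1/6)·(-9) = -13/6.
General C minimizes General R's payoff; the smallest is -15/2, so the best response is b2.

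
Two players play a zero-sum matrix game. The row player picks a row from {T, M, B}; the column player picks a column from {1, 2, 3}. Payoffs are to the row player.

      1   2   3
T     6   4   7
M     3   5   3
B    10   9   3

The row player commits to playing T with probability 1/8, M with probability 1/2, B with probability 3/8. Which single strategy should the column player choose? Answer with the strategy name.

3

If the column player plays 1, the row player's expected payoff is (1/8)·6 + (1/2)·3 + (3/8)·10 = 6.
If the column player plays 2, the row player's expected payoff is (1/8)·4 + (1/2)·5 + (3/8)·9 = 51/8.
If the column player plays 3, the row player's expected payoff is (1/8)·7 + (1/2)·3 + (3/8)·3 = 7/2.
The column player minimizes the row player's payoff; the smallest is 7/2, so the best response is 3.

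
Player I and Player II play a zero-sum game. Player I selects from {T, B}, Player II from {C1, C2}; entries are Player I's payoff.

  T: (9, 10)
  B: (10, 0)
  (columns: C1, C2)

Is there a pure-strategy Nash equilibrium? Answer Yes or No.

Row minima: T → 9, B → 0; maximin = 9.
Column maxima: C1 → 10, C2 → 10; minimax = 10.
9 ≠ 10, so no pure-strategy equilibrium exists.

No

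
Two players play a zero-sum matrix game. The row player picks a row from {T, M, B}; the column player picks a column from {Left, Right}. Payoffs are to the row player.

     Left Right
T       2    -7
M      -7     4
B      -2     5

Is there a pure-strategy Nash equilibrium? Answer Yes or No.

No

Row minima: T → -7, M → -7, B → -2; maximin = -2.
Column maxima: Left → 2, Right → 5; minimax = 2.
-2 ≠ 2, so no pure-strategy equilibrium exists.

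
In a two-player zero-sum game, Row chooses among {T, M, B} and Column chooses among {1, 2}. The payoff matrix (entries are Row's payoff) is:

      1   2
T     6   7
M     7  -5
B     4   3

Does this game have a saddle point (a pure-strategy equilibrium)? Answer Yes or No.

No

Row minima: T → 6, M → -5, B → 3; maximin = 6.
Column maxima: 1 → 7, 2 → 7; minimax = 7.
6 ≠ 7, so no pure-strategy equilibrium exists.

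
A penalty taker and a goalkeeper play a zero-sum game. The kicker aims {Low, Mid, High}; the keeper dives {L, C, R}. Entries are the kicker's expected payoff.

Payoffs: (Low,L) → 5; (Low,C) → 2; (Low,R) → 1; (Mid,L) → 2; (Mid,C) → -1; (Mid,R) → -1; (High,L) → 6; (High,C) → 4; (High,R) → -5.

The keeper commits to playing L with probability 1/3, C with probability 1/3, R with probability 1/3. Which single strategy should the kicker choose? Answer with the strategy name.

Expected payoff of Low: (1/3)·5 + (1/3)·2 + (1/3)·1 = 8/3.
Expected payoff of Mid: (1/3)·2 + (1/3)·(-1) + (1/3)·(-1) = 0.
Expected payoff of High: (1/3)·6 + (1/3)·4 + (1/3)·(-5) = 5/3.
The largest is 8/3, so the kicker's best response is Low.

Low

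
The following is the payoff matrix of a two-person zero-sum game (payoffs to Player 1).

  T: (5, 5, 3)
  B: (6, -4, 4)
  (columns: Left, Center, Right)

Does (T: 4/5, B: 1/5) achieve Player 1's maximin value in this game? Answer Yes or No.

Against Left this mix gives (4/5)·5 + (1/5)·6 = 26/5.
Against Center this mix gives (4/5)·5 + (1/5)·(-4) = 16/5.
Against Right this mix gives (4/5)·3 + (1/5)·4 = 16/5.
All of Player 2's active replies (Center, Right) yield 16/5, and no column does worse for Player 1. The mix makes Player 2 indifferent and guarantees 16/5, so it is optimal.

Yes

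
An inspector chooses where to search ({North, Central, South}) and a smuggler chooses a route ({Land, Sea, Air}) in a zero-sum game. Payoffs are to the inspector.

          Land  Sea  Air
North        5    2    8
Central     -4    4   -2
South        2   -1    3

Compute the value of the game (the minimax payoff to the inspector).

28/11

Row minima: North → 2, Central → -4, South → -1; maximin = 2.
Column maxima: Land → 5, Sea → 4, Air → 8; minimax = 4.
2 ≠ 4, so there is no saddle point; optimal play is mixed.
South is strictly dominated by North, so the inspector never plays it.
Air is strictly dominated by Land (it gives the inspector strictly more in every row), so the smuggler never plays it.
On the remaining 2×2 (North, Central vs Land, Sea):
Let the inspector play North with probability p. Expected payoff against Land: 5p + (-4)(1−p) = 9p − 4; against Sea: 2p + 4(1−p) = −2p + 4.
Setting these equal: 9p − 4 = −2p + 4 ⇒ 11p = 8 ⇒ p = 8/11, and the value is (9)·(8/11) − 4 = 28/11.
For the smuggler: with q = P(Land), equating North's and Central's payoffs gives 3q + 2 = −8q + 4 ⇒ q = 2/11.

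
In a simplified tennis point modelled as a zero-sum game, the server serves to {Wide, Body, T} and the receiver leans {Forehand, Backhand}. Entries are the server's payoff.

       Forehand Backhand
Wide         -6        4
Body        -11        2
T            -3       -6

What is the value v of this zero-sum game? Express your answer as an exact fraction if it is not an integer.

Row minima: Wide → -6, Body → -11, T → -6; maximin = -6.
Column maxima: Forehand → -3, Backhand → 4; minimax = -3.
-6 ≠ -3, so there is no saddle point; optimal play is mixed.
Body is strictly dominated by Wide, so the server never plays it.
On the remaining 2×2 (Wide, T vs Forehand, Backhand):
Let the server play Wide with probability p. Expected payoff against Forehand: (-6)p + (-3)(1−p) = −3p − 3; against Backhand: 4p + (-6)(1−p) = 10p − 6.
Setting these equal: −3p − 3 = 10p − 6 ⇒ −13p = -3 ⇒ p = 3/13, and the value is (-3)·(3/13) − 3 = -48/13.
For the receiver: with q = P(Forehand), equating Wide's and T's payoffs gives −10q + 4 = 3q − 6 ⇒ q = 10/13.

-48/13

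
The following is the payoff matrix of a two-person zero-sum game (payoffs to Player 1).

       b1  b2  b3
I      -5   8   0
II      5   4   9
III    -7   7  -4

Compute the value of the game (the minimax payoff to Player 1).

30/7

Row minima: I → -5, II → 4, III → -7; maximin = 4.
Column maxima: b1 → 5, b2 → 8, b3 → 9; minimax = 5.
4 ≠ 5, so there is no saddle point; optimal play is mixed.
III is strictly dominated by I, so Player 1 never plays it.
b3 is strictly dominated by b1 (it gives Player 1 strictly more in every row), so Player 2 never plays it.
On the remaining 2×2 (I, II vs b1, b2):
Let Player 1 play I with probability p. Expected payoff against b1: (-5)p + 5(1−p) = −10p + 5; against b2: 8p + 4(1−p) = 4p + 4.
Setting these equal: −10p + 5 = 4p + 4 ⇒ −14p = -1 ⇒ p = 1/14, and the value is (-10)·(1/14) + 5 = 30/7.
For Player 2: with q = P(b1), equating I's and II's payoffs gives −13q + 8 = q + 4 ⇒ q = 2/7.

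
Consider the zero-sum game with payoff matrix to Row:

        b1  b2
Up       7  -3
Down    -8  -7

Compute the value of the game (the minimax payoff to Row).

-3

Row minima: Up → -3, Down → -8; maximin = -3.
Column maxima: b1 → 7, b2 → -3; minimax = -3.
Since maximin = minimax = -3, there is a saddle point and the value is -3.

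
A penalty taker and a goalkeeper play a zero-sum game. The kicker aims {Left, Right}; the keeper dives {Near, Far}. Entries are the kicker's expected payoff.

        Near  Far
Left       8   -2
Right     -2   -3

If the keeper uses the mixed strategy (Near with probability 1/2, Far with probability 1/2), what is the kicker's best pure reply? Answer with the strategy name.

Left

Expected payoff of Left: (1/2)·8 + (1/2)·(-2) = 3.
Expected payoff of Right: (1/2)·(-2) + (1/2)·(-3) = -5/2.
The largest is 3, so the kicker's best response is Left.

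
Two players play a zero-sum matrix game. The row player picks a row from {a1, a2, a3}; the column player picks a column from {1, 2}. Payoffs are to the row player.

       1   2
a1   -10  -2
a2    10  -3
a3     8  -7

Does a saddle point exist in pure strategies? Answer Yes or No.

Row minima: a1 → -10, a2 → -3, a3 → -7; maximin = -3.
Column maxima: 1 → 10, 2 → -2; minimax = -2.
-3 ≠ -2, so no pure-strategy equilibrium exists.

No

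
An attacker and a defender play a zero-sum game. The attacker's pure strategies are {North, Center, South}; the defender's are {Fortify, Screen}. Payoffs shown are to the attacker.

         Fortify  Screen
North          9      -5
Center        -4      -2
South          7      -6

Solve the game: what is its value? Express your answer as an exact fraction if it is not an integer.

Row minima: North → -5, Center → -4, South → -6; maximin = -4.
Column maxima: Fortify → 9, Screen → -2; minimax = -2.
-4 ≠ -2, so there is no saddle point; optimal play is mixed.
South is strictly dominated by North, so the attacker never plays it.
On the remaining 2×2 (North, Center vs Fortify, Screen):
Let the attacker play North with probability p. Expected payoff against Fortify: 9p + (-4)(1−p) = 13p − 4; against Screen: (-5)p + (-2)(1−p) = −3p − 2.
Setting these equal: 13p − 4 = −3p − 2 ⇒ 16p = 2 ⇒ p = 1/8, and the value is (13)·(1/8) − 4 = -19/8.
For the defender: with q = P(Fortify), equating North's and Center's payoffs gives 14q − 5 = −2q − 2 ⇒ q = 3/16.

-19/8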